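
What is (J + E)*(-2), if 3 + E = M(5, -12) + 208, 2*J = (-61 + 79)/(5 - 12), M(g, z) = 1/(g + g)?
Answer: -14267/35 ≈ -407.63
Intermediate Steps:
M(g, z) = 1/(2*g)
J = -9/7 (J = ((-61 + 79)/(5 - 12))/2 = (18/(-7))/2 = (18*(-⅐))/2 = (½)*(-18/7) = -9/7 ≈ -1.2857)
E = 2051/10 (E = -3 + ((½)/5 + 208) = -3 + ((½)*(⅕) + 208) = -3 + (⅒ + 208) = -3 + 2081/10 = 2051/10 ≈ 205.10)
(J + E)*(-2) = (-9/7 + 2051/10)*(-2) = (14267/70)*(-2) = -14267/35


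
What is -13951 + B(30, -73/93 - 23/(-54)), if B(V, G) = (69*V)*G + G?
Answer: -24598645/1674 ≈ -14695.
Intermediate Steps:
B(V, G) = G + 69*G*V (B(V, G) = 69*G*V + G = G + 69*G*V)
-13951 + B(30, -73/93 - 23/(-54)) = -13951 + (-73/93 - 23/(-54))*(1 + 69*30) = -13951 + (-73*1/93 - 23*(-1/54))*(1 + 2070) = -13951 + (-73/93 + 23/54)*2071 = -13951 - 601/1674*2071 = -13951 - 1244671/1674 = -24598645/1674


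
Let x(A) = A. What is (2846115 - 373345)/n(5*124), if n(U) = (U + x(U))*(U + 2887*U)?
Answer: 247277/222029440 ≈ 0.0011137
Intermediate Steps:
n(U) = 5776*U² (n(U) = (U + U)*(U + 2887*U) = (2*U)*(2888*U) = 5776*U²)
(2846115 - 373345)/n(5*124) = (2846115 - 373345)/((5776*(5*124)²)) = 2472770/((5776*620²)) = 2472770/((5776*384400)) = 2472770/2220294400 = 2472770*(1/2220294400) = 247277/222029440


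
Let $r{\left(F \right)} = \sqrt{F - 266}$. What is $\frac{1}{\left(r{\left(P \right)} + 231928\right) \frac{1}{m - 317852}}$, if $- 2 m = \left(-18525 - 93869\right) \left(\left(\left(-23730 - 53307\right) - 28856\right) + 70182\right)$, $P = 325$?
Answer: $- \frac{465518673045832}{53790597125} + \frac{2007168919 \sqrt{59}}{53790597125} \approx -8654.0$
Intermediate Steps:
$r{\left(F \right)} = \sqrt{-266 + F}$
$m = -2006851067$ ($m = - \frac{\left(-18525 - 93869\right) \left(\left(\left(-23730 - 53307\right) - 28856\right) + 70182\right)}{2} = - \frac{\left(-112394\right) \left(\left(-77037 - 28856\right) + 70182\right)}{2} = - \frac{\left(-112394\right) \left(-105893 + 70182\right)}{2} = - \frac{\left(-112394\right) \left(-35711\right)}{2} = \left(- \frac{1}{2}\right) 4013702134 = -2006851067$)
$\frac{1}{\left(r{\left(P \right)} + 231928\right) \frac{1}{m - 317852}} = \frac{1}{\left(\sqrt{-266 + 325} + 231928\right) \frac{1}{-2006851067 - 317852}} = \frac{1}{\left(\sqrt{59} + 231928\right) \frac{1}{-2007168919}} = \frac{1}{\left(231928 + \sqrt{59}\right) \left(- \frac{1}{2007168919}\right)} = \frac{1}{- \frac{231928}{2007168919} - \frac{\sqrt{59}}{2007168919}}$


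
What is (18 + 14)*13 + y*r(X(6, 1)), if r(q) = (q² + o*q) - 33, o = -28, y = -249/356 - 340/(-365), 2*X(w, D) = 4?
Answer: 10298373/25988 ≈ 396.27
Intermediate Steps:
X(w, D) = 2 (X(w, D) = (½)*4 = 2)
y = 6031/25988 (y = -249*1/356 - 340*(-1/365) = -249/356 + 68/73 = 6031/25988 ≈ 0.23207)
r(q) = -33 + q² - 28*q (r(q) = (q² - 28*q) - 33 = -33 + q² - 28*q)
(18 + 14)*13 + y*r(X(6, 1)) = (18 + 14)*13 + 6031*(-33 + 2² - 28*2)/25988 = 32*13 + 6031*(-33 + 4 - 56)/25988 = 416 + (6031/25988)*(-85) = 416 - 512635/25988 = 10298373/25988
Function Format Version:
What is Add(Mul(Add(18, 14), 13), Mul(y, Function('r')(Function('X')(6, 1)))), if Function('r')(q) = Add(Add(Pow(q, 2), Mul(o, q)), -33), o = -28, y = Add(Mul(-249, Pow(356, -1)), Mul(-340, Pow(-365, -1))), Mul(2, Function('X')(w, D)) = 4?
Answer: Rational(10298373, 25988) ≈ 396.27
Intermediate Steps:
Function('X')(w, D) = 2 (Function('X')(w, D) = Mul(Rational(1, 2), 4) = 2)
y = Rational(6031, 25988) (y = Add(Mul(-249, Rational(1, 356)), Mul(-340, Rational(-1, 365))) = Add(Rational(-249, 356), Rational(68, 73)) = Rational(6031, 25988) ≈ 0.23207)
Function('r')(q) = Add(-33, Pow(q, 2), Mul(-28, q)) (Function('r')(q) = Add(Add(Pow(q, 2), Mul(-28, q)), -33) = Add(-33, Pow(q, 2), Mul(-28, q)))
Add(Mul(Add(18, 14), 13), Mul(y, Function('r')(Function('X')(6, 1)))) = Add(Mul(Add(18, 14), 13), Mul(Rational(6031, 25988), Add(-33, Pow(2, 2), Mul(-28, 2)))) = Add(Mul(32, 13), Mul(Rational(6031, 25988), Add(-33, 4, -56))) = Add(416, Mul(Rational(6031, 25988), -85)) = Add(416, Rational(-512635, 25988)) = Rational(10298373, 25988)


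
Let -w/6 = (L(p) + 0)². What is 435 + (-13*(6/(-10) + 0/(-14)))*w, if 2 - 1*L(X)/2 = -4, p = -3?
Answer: -31521/5 ≈ -6304.2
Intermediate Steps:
L(X) = 12 (L(X) = 4 - 2*(-4) = 4 + 8 = 12)
w = -864 (w = -6*(12 + 0)² = -6*12² = -6*144 = -864)
435 + (-13*(6/(-10) + 0/(-14)))*w = 435 - 13*(6/(-10) + 0/(-14))*(-864) = 435 - 13*(6*(-⅒) + 0*(-1/14))*(-864) = 435 - 13*(-⅗ + 0)*(-864) = 435 - 13*(-⅗)*(-864) = 435 + (39/5)*(-864) = 435 - 33696/5 = -31521/5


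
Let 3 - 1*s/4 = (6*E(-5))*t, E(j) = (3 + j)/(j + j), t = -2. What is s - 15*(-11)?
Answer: 933/5 ≈ 186.60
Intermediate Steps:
E(j) = (3 + j)/(2*j) (E(j) = (3 + j)/((2*j)) = (3 + j)*(1/(2*j)) = (3 + j)/(2*j))
s = 108/5 (s = 12 - 4*6*((½)*(3 - 5)/(-5))*(-2) = 12 - 4*6*((½)*(-⅕)*(-2))*(-2) = 12 - 4*6*(⅕)*(-2) = 12 - 24*(-2)/5 = 12 - 4*(-12/5) = 12 + 48/5 = 108/5 ≈ 21.600)
s - 15*(-11) = 108/5 - 15*(-11) = 108/5 + 165 = 933/5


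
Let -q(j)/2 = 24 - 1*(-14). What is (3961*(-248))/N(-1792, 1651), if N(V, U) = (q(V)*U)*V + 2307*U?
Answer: -57784/13450697 ≈ -0.0042960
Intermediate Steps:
q(j) = -76 (q(j) = -2*(24 - 1*(-14)) = -2*(24 + 14) = -2*38 = -76)
N(V, U) = 2307*U - 76*U*V (N(V, U) = (-76*U)*V + 2307*U = -76*U*V + 2307*U = 2307*U - 76*U*V)
(3961*(-248))/N(-1792, 1651) = (3961*(-248))/((1651*(2307 - 76*(-1792)))) = -982328*1/(1651*(2307 + 136192)) = -982328/(1651*138499) = -982328/228661849 = -982328*1/228661849 = -57784/13450697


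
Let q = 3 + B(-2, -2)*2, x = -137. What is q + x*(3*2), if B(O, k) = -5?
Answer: -829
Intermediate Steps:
q = -7 (q = 3 - 5*2 = 3 - 10 = -7)
q + x*(3*2) = -7 - 411*2 = -7 - 137*6 = -7 - 822 = -829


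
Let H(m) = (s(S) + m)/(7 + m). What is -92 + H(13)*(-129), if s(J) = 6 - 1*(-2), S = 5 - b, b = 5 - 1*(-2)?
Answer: -4549/20 ≈ -227.45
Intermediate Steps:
b = 7 (b = 5 + 2 = 7)
S = -2 (S = 5 - 1*7 = 5 - 7 = -2)
s(J) = 8 (s(J) = 6 + 2 = 8)
H(m) = (8 + m)/(7 + m)
-92 + H(13)*(-129) = -92 + ((8 + 13)/(7 + 13))*(-129) = -92 + (21/20)*(-129) = -92 - 2709/20 = -4549/20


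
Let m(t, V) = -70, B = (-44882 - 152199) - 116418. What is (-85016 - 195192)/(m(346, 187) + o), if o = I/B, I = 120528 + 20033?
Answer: 87844927792/22085491 ≈ 3977.5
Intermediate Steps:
I = 140561
B = -313499 (B = -197081 - 116418 = -313499)
o = -140561/313499 (o = 140561/(-313499) = 140561*(-1/313499) = -140561/313499 ≈ -0.44836)
(-85016 - 195192)/(m(346, 187) + o) = (-85016 - 195192)/(-70 - 140561/313499) = -280208/(-22085491/313499) = -280208*(-313499/22085491) = 87844927792/22085491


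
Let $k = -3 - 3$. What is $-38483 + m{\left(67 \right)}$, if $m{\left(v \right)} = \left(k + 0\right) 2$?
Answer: $-38495$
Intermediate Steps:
$k = -6$
$m{\left(v \right)} = -12$ ($m{\left(v \right)} = \left(-6 + 0\right) 2 = \left(-6\right) 2 = -12$)
$-38483 + m{\left(67 \right)} = -38483 - 12 = -38495$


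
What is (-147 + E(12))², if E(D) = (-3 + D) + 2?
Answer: 18496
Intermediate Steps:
E(D) = -1 + D
(-147 + E(12))² = (-147 + (-1 + 12))² = (-147 + 11)² = (-136)² = 18496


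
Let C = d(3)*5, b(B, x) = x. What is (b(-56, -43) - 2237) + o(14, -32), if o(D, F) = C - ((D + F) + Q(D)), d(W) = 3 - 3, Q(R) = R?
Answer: -2276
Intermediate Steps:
d(W) = 0
C = 0 (C = 0*5 = 0)
o(D, F) = -F - 2*D (o(D, F) = 0 - ((D + F) + D) = 0 - (F + 2*D) = 0 + (-F - 2*D) = -F - 2*D)
(b(-56, -43) - 2237) + o(14, -32) = (-43 - 2237) + (-1*(-32) - 2*14) = -2280 + (32 - 28) = -2280 + 4 = -2276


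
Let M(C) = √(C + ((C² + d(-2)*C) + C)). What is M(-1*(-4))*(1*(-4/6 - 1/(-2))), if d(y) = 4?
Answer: -√10/3 ≈ -1.0541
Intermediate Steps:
M(C) = √(C² + 6*C) (M(C) = √(C + ((C² + 4*C) + C)) = √(C + (C² + 5*C)) = √(C² + 6*C))
M(-1*(-4))*(1*(-4/6 - 1/(-2))) = √((-1*(-4))*(6 - 1*(-4)))*(1*(-4/6 - 1/(-2))) = √(4*(6 + 4))*(1*(-4*⅙ - 1*(-½))) = √(4*10)*(1*(-⅔ + ½)) = √40*(1*(-⅙)) = (2*√10)*(-⅙) = -√10/3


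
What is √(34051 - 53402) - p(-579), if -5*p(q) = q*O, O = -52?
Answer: 30108/5 + I*√19351 ≈ 6021.6 + 139.11*I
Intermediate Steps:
p(q) = 52*q/5 (p(q) = -q*(-52)/5 = -(-52)*q/5 = 52*q/5)
√(34051 - 53402) - p(-579) = √(34051 - 53402) - 52*(-579)/5 = √(-19351) - 1*(-30108/5) = I*√19351 + 30108/5 = 30108/5 + I*√19351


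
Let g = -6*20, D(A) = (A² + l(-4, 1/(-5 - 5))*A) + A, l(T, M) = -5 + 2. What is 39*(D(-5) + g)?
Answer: -3315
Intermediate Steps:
l(T, M) = -3
D(A) = A² - 2*A (D(A) = (A² - 3*A) + A = A² - 2*A)
g = -120
39*(D(-5) + g) = 39*(-5*(-2 - 5) - 120) = 39*(-5*(-7) - 120) = 39*(35 - 120) = 39*(-85) = -3315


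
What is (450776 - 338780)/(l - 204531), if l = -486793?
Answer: -27999/172831 ≈ -0.16200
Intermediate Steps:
(450776 - 338780)/(l - 204531) = (450776 - 338780)/(-486793 - 204531) = 111996/(-691324) = 111996*(-1/691324) = -27999/172831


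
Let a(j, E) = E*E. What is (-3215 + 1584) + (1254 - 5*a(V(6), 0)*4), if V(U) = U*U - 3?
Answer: -377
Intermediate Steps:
V(U) = -3 + U**2 (V(U) = U**2 - 3 = -3 + U**2)
a(j, E) = E**2
(-3215 + 1584) + (1254 - 5*a(V(6), 0)*4) = (-3215 + 1584) + (1254 - 5*0**2*4) = -1631 + (1254 - 5*0*4) = -1631 + (1254 + 0*4) = -1631 + (1254 + 0) = -1631 + 1254 = -377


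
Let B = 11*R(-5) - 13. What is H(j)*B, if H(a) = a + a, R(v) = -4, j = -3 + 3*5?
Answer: -1368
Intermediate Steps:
j = 12 (j = -3 + 15 = 12)
H(a) = 2*a
B = -57 (B = 11*(-4) - 13 = -44 - 13 = -57)
H(j)*B = (2*12)*(-57) = 24*(-57) = -1368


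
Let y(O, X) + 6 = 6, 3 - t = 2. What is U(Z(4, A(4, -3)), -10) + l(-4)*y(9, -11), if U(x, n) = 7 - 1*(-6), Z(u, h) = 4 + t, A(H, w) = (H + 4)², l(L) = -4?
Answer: 13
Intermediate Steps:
t = 1 (t = 3 - 1*2 = 3 - 2 = 1)
A(H, w) = (4 + H)²
Z(u, h) = 5 (Z(u, h) = 4 + 1 = 5)
y(O, X) = 0 (y(O, X) = -6 + 6 = 0)
U(x, n) = 13 (U(x, n) = 7 + 6 = 13)
U(Z(4, A(4, -3)), -10) + l(-4)*y(9, -11) = 13 - 4*0 = 13 + 0 = 13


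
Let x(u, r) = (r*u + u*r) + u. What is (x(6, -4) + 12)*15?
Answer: -450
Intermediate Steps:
x(u, r) = u + 2*r*u (x(u, r) = (r*u + r*u) + u = 2*r*u + u = u + 2*r*u)
(x(6, -4) + 12)*15 = (6*(1 + 2*(-4)) + 12)*15 = (6*(1 - 8) + 12)*15 = (6*(-7) + 12)*15 = (-42 + 12)*15 = -30*15 = -450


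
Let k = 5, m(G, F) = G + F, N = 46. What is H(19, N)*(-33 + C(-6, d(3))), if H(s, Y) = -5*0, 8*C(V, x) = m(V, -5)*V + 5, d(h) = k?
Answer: 0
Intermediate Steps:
m(G, F) = F + G
d(h) = 5
C(V, x) = 5/8 + V*(-5 + V)/8 (C(V, x) = ((-5 + V)*V + 5)/8 = (V*(-5 + V) + 5)/8 = (5 + V*(-5 + V))/8 = 5/8 + V*(-5 + V)/8)
H(s, Y) = 0
H(19, N)*(-33 + C(-6, d(3))) = 0*(-33 + (5/8 + (⅛)*(-6)*(-5 - 6))) = 0*(-33 + (5/8 + (⅛)*(-6)*(-11))) = 0*(-33 + (5/8 + 33/4)) = 0*(-33 + 71/8) = 0*(-193/8) = 0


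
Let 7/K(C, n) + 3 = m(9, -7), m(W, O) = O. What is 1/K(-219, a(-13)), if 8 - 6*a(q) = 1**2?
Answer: -10/7 ≈ -1.4286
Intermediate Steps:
a(q) = 7/6 (a(q) = 4/3 - 1/6*1**2 = 4/3 - 1/6*1 = 4/3 - 1/6 = 7/6)
K(C, n) = -7/10 (K(C, n) = 7/(-3 - 7) = 7/(-10) = 7*(-1/10) = -7/10)
1/K(-219, a(-13)) = 1/(-7/10) = -10/7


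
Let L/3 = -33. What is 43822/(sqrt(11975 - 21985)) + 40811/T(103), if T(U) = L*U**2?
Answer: -40811/1050291 - 21911*I*sqrt(10010)/5005 ≈ -0.038857 - 438.0*I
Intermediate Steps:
L = -99 (L = 3*(-33) = -99)
T(U) = -99*U**2
43822/(sqrt(11975 - 21985)) + 40811/T(103) = 43822/(sqrt(11975 - 21985)) + 40811/((-99*103**2)) = 43822/(sqrt(-10010)) + 40811/((-99*10609)) = 43822/((I*sqrt(10010))) + 40811/(-1050291) = 43822*(-I*sqrt(10010)/10010) + 40811*(-1/1050291) = -21911*I*sqrt(10010)/5005 - 40811/1050291 = -40811/1050291 - 21911*I*sqrt(10010)/5005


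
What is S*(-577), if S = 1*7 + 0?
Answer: -4039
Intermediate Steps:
S = 7 (S = 7 + 0 = 7)
S*(-577) = 7*(-577) = -4039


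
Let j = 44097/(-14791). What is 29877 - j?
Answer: 441954804/14791 ≈ 29880.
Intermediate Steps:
j = -44097/14791 (j = 44097*(-1/14791) = -44097/14791 ≈ -2.9813)
29877 - j = 29877 - 1*(-44097/14791) = 29877 + 44097/14791 = 441954804/14791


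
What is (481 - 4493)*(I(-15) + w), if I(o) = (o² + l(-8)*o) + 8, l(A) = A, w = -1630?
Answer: 5123324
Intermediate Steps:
I(o) = 8 + o² - 8*o (I(o) = (o² - 8*o) + 8 = 8 + o² - 8*o)
(481 - 4493)*(I(-15) + w) = (481 - 4493)*((8 + (-15)² - 8*(-15)) - 1630) = -4012*((8 + 225 + 120) - 1630) = -4012*(353 - 1630) = -4012*(-1277) = 5123324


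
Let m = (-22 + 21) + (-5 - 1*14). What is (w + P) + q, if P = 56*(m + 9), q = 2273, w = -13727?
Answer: -12070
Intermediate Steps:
m = -20 (m = -1 + (-5 - 14) = -1 - 19 = -20)
P = -616 (P = 56*(-20 + 9) = 56*(-11) = -616)
(w + P) + q = (-13727 - 616) + 2273 = -14343 + 2273 = -12070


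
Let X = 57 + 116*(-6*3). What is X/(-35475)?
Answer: 677/11825 ≈ 0.057252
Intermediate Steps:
X = -2031 (X = 57 + 116*(-18) = 57 - 2088 = -2031)
X/(-35475) = -2031/(-35475) = -2031*(-1/35475) = 677/11825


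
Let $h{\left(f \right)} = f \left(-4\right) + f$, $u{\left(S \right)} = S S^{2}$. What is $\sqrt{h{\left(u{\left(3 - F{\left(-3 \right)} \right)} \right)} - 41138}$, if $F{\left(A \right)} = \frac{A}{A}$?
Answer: $i \sqrt{41162} \approx 202.88 i$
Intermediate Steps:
$F{\left(A \right)} = 1$
$u{\left(S \right)} = S^{3}$
$h{\left(f \right)} = - 3 f$ ($h{\left(f \right)} = - 4 f + f = - 3 f$)
$\sqrt{h{\left(u{\left(3 - F{\left(-3 \right)} \right)} \right)} - 41138} = \sqrt{- 3 \left(3 - 1\right)^{3} - 41138} = \sqrt{- 3 \cdot 2^{3} - 41138} = \sqrt{\left(-3\right) 8 - 41138} = \sqrt{-24 - 41138} = \sqrt{-41162} = i \sqrt{41162}$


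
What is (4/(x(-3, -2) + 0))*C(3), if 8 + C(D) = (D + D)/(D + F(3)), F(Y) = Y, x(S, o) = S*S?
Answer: -28/9 ≈ -3.1111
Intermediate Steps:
x(S, o) = S²
C(D) = -8 + 2*D/(3 + D) (C(D) = -8 + (D + D)/(D + 3) = -8 + (2*D)/(3 + D) = -8 + 2*D/(3 + D))
(4/(x(-3, -2) + 0))*C(3) = (4/((-3)² + 0))*(6*(-4 - 1*3)/(3 + 3)) = (4/(9 + 0))*(6*(-4 - 3)/6) = (4/9)*(6*(⅙)*(-7)) = (4*(⅑))*(-7) = (4/9)*(-7) = -28/9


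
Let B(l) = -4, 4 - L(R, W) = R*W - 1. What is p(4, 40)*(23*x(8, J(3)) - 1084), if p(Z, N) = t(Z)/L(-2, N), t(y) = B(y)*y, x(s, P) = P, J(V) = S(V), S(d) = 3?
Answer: 3248/17 ≈ 191.06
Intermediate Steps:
J(V) = 3
L(R, W) = 5 - R*W (L(R, W) = 4 - (R*W - 1) = 4 - (-1 + R*W) = 4 + (1 - R*W) = 5 - R*W)
t(y) = -4*y
p(Z, N) = -4*Z/(5 + 2*N) (p(Z, N) = (-4*Z)/(5 - 1*(-2)*N) = (-4*Z)/(5 + 2*N) = -4*Z/(5 + 2*N))
p(4, 40)*(23*x(8, J(3)) - 1084) = (-4*4/(5 + 2*40))*(23*3 - 1084) = (-4*4/(5 + 80))*(69 - 1084) = -4*4/85*(-1015) = -4*4*1/85*(-1015) = -16/85*(-1015) = 3248/17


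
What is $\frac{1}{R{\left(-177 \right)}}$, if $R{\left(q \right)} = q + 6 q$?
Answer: $- \frac{1}{1239} \approx -0.0008071$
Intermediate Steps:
$R{\left(q \right)} = 7 q$
$\frac{1}{R{\left(-177 \right)}} = \frac{1}{7 \left(-177\right)} = \frac{1}{-1239} = - \frac{1}{1239}$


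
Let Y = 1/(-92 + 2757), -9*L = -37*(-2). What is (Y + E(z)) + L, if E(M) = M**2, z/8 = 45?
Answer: 3108258799/23985 ≈ 1.2959e+5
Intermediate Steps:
z = 360 (z = 8*45 = 360)
L = -74/9 (L = -(-37)*(-2)/9 = -1/9*74 = -74/9 ≈ -8.2222)
Y = 1/2665 ≈ 0.00037523
(Y + E(z)) + L = (1/2665 + 360**2) - 74/9 = (1/2665 + 129600) - 74/9 = 345384001/2665 - 74/9 = 3108258799/23985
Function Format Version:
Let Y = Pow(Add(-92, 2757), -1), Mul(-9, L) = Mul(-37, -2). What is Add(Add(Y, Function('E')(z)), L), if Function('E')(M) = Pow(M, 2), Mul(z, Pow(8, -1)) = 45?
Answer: Rational(3108258799, 23985) ≈ 1.2959e+5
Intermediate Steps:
z = 360 (z = Mul(8, 45) = 360)
L = Rational(-74, 9) (L = Mul(Rational(-1, 9), Mul(-37, -2)) = Mul(Rational(-1, 9), 74) = Rational(-74, 9) ≈ -8.2222)
Y = Rational(1, 2665) (Y = Pow(2665, -1) = Rational(1, 2665) ≈ 0.00037523)
Add(Add(Y, Function('E')(z)), L) = Add(Add(Rational(1, 2665), Pow(360, 2)), Rational(-74, 9)) = Add(Add(Rational(1, 2665), 129600), Rational(-74, 9)) = Add(Rational(345384001, 2665), Rational(-74, 9)) = Rational(3108258799, 23985)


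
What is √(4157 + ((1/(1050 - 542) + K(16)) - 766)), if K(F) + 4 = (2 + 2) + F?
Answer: √219806139/254 ≈ 58.370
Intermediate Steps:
K(F) = F (K(F) = -4 + ((2 + 2) + F) = -4 + (4 + F) = F)
√(4157 + ((1/(1050 - 542) + K(16)) - 766)) = √(4157 + ((1/(1050 - 542) + 16) - 766)) = √(4157 + ((1/508 + 16) - 766)) = √(4157 + (8129/508 - 766)) = √(4157 - 380999/508) = √(1730757/508) = √219806139/254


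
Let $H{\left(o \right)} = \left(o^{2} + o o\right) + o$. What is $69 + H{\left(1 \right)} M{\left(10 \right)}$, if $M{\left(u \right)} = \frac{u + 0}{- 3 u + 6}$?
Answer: $\frac{271}{4} \approx 67.75$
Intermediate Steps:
$M{\left(u \right)} = \frac{u}{6 - 3 u}$
$H{\left(o \right)} = o + 2 o^{2}$ ($H{\left(o \right)} = \left(o^{2} + o^{2}\right) + o = 2 o^{2} + o = o + 2 o^{2}$)
$69 + H{\left(1 \right)} M{\left(10 \right)} = 69 + 1 \left(1 + 2 \cdot 1\right) \left(\left(-1\right) 10 \frac{1}{-6 + 3 \cdot 10}\right) = 69 + 1 \left(1 + 2\right) \left(\left(-1\right) 10 \frac{1}{-6 + 30}\right) = 69 + 1 \cdot 3 \left(\left(-1\right) 10 \cdot \frac{1}{24}\right) = 69 + 3 \left(\left(-1\right) 10 \cdot \frac{1}{24}\right) = 69 + 3 \left(- \frac{5}{12}\right) = 69 - \frac{5}{4} = \frac{271}{4}$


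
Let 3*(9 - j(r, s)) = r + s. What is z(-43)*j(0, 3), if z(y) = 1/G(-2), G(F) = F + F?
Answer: -2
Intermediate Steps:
G(F) = 2*F
z(y) = -1/4 (z(y) = 1/(2*(-2)) = 1/(-4) = -1/4)
j(r, s) = 9 - r/3 - s/3 (j(r, s) = 9 - (r + s)/3 = 9 + (-r/3 - s/3) = 9 - r/3 - s/3)
z(-43)*j(0, 3) = -(9 - 1/3*0 - 1/3*3)/4 = -(9 + 0 - 1)/4 = -1/4*8 = -2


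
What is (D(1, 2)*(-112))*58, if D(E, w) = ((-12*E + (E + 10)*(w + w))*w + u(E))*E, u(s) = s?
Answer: -422240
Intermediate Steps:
D(E, w) = E*(E + w*(-12*E + 2*w*(10 + E))) (D(E, w) = ((-12*E + (E + 10)*(w + w))*w + E)*E = ((-12*E + (10 + E)*(2*w))*w + E)*E = ((-12*E + 2*w*(10 + E))*w + E)*E = (w*(-12*E + 2*w*(10 + E)) + E)*E = (E + w*(-12*E + 2*w*(10 + E)))*E = E*(E + w*(-12*E + 2*w*(10 + E))))
(D(1, 2)*(-112))*58 = ((1*(1 + 20*2² - 12*1*2 + 2*1*2²))*(-112))*58 = ((1*(1 + 20*4 - 24 + 2*1*4))*(-112))*58 = ((1*(1 + 80 - 24 + 8))*(-112))*58 = ((1*65)*(-112))*58 = (65*(-112))*58 = -7280*58 = -422240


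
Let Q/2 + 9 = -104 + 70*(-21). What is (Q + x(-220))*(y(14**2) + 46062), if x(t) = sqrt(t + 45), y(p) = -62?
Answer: -145636000 + 230000*I*sqrt(7) ≈ -1.4564e+8 + 6.0852e+5*I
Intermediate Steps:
Q = -3166 (Q = -18 + 2*(-104 + 70*(-21)) = -18 + 2*(-104 - 1470) = -18 + 2*(-1574) = -18 - 3148 = -3166)
x(t) = sqrt(45 + t)
(Q + x(-220))*(y(14**2) + 46062) = (-3166 + sqrt(45 - 220))*(-62 + 46062) = (-3166 + sqrt(-175))*46000 = (-3166 + 5*I*sqrt(7))*46000 = -145636000 + 230000*I*sqrt(7)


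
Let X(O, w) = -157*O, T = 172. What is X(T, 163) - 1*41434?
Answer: -68438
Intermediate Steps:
X(T, 163) - 1*41434 = -157*172 - 1*41434 = -27004 - 41434 = -68438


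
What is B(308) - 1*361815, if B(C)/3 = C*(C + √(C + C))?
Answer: -77223 + 1848*√154 ≈ -54290.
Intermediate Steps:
B(C) = 3*C*(C + √2*√C) (B(C) = 3*(C*(C + √(C + C))) = 3*(C*(C + √(2*C))) = 3*(C*(C + √2*√C)) = 3*C*(C + √2*√C))
B(308) - 1*361815 = (3*308² + 3*√2*308^(3/2)) - 1*361815 = (3*94864 + 3*√2*(616*√77)) - 361815 = (284592 + 1848*√154) - 361815 = -77223 + 1848*√154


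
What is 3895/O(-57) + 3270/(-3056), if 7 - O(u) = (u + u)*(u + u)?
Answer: -27188575/19847192 ≈ -1.3699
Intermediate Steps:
O(u) = 7 - 4*u² (O(u) = 7 - (u + u)*(u + u) = 7 - 2*u*2*u = 7 - 4*u²)
3895/O(-57) + 3270/(-3056) = 3895/(7 - 4*(-57)²) + 3270/(-3056) = 3895/(7 - 4*3249) + 3270*(-1/3056) = 3895/(7 - 12996) - 1635/1528 = 3895/(-12989) - 1635/1528 = 3895*(-1/12989) - 1635/1528 = -3895/12989 - 1635/1528 = -27188575/19847192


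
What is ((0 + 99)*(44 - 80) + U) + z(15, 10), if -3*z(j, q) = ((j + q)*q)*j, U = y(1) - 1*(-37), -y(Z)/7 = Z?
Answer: -4784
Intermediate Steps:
y(Z) = -7*Z
U = 30 (U = -7*1 - 1*(-37) = -7 + 37 = 30)
z(j, q) = -j*q*(j + q)/3 (z(j, q) = -(j + q)*q*j/3 = -q*(j + q)*j/3 = -j*q*(j + q)/3)
((0 + 99)*(44 - 80) + U) + z(15, 10) = ((0 + 99)*(44 - 80) + 30) - ⅓*15*10*(15 + 10) = (99*(-36) + 30) - ⅓*15*10*25 = (-3564 + 30) - 1250 = -3534 - 1250 = -4784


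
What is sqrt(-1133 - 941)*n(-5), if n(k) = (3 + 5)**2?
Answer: 64*I*sqrt(2074) ≈ 2914.6*I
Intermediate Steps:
n(k) = 64 (n(k) = 8**2 = 64)
sqrt(-1133 - 941)*n(-5) = sqrt(-1133 - 941)*64 = sqrt(-2074)*64 = (I*sqrt(2074))*64 = 64*I*sqrt(2074)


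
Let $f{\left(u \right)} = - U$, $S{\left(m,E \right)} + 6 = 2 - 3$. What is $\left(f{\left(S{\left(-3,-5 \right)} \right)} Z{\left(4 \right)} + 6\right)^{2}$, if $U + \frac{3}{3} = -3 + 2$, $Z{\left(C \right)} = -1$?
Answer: $16$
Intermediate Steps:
$S{\left(m,E \right)} = -7$ ($S{\left(m,E \right)} = -6 + \left(2 - 3\right) = -6 - 1 = -7$)
$U = -2$ ($U = -1 + \left(-3 + 2\right) = -1 - 1 = -2$)
$f{\left(u \right)} = 2$ ($f{\left(u \right)} = \left(-1\right) \left(-2\right) = 2$)
$\left(f{\left(S{\left(-3,-5 \right)} \right)} Z{\left(4 \right)} + 6\right)^{2} = \left(2 \left(-1\right) + 6\right)^{2} = \left(-2 + 6\right)^{2} = 4^{2} = 16$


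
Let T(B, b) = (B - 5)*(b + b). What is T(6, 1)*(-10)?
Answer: -20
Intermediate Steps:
T(B, b) = 2*b*(-5 + B) (T(B, b) = (-5 + B)*(2*b) = 2*b*(-5 + B))
T(6, 1)*(-10) = (2*1*(-5 + 6))*(-10) = (2*1*1)*(-10) = 2*(-10) = -20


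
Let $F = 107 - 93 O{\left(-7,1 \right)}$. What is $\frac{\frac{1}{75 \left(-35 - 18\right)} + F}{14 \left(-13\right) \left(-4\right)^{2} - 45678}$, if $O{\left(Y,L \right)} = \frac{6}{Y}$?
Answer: $- \frac{2597659}{676008375} \approx -0.0038426$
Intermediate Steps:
$F = \frac{1307}{7}$ ($F = 107 - 93 \frac{6}{-7} = 107 - 93 \cdot 6 \left(- \frac{1}{7}\right) = 107 - - \frac{558}{7} = 107 + \frac{558}{7} = \frac{1307}{7} \approx 186.71$)
$\frac{\frac{1}{75 \left(-35 - 18\right)} + F}{14 \left(-13\right) \left(-4\right)^{2} - 45678} = \frac{\frac{1}{75 \left(-35 - 18\right)} + \frac{1307}{7}}{14 \left(-13\right) \left(-4\right)^{2} - 45678} = \frac{\frac{1}{75 \left(-53\right)} + \frac{1307}{7}}{\left(-182\right) 16 - 45678} = \frac{\frac{1}{-3975} + \frac{1307}{7}}{-2912 - 45678} = \frac{- \frac{1}{3975} + \frac{1307}{7}}{-48590} = \frac{5195318}{27825} \left(- \frac{1}{48590}\right) = - \frac{2597659}{676008375}$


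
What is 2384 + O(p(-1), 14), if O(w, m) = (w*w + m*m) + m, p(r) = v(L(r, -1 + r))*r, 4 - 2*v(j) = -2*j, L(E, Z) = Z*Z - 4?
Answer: 2598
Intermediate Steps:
L(E, Z) = -4 + Z**2 (L(E, Z) = Z**2 - 4 = -4 + Z**2)
v(j) = 2 + j (v(j) = 2 - (-1)*j = 2 + j)
p(r) = r*(-2 + (-1 + r)**2) (p(r) = (2 + (-4 + (-1 + r)**2))*r = (-2 + (-1 + r)**2)*r = r*(-2 + (-1 + r)**2))
O(w, m) = m + m**2 + w**2 (O(w, m) = (w**2 + m**2) + m = (m**2 + w**2) + m = m + m**2 + w**2)
2384 + O(p(-1), 14) = 2384 + (14 + 14**2 + (-(-2 + (-1 - 1)**2))**2) = 2384 + (14 + 196 + (-(-2 + (-2)**2))**2) = 2384 + (14 + 196 + (-(-2 + 4))**2) = 2384 + (14 + 196 + (-1*2)**2) = 2384 + (14 + 196 + (-2)**2) = 2384 + (14 + 196 + 4) = 2384 + 214 = 2598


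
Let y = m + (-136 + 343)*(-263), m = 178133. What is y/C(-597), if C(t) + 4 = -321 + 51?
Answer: -61846/137 ≈ -451.43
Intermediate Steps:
C(t) = -274 (C(t) = -4 + (-321 + 51) = -4 - 270 = -274)
y = 123692 (y = 178133 + (-136 + 343)*(-263) = 178133 + 207*(-263) = 178133 - 54441 = 123692)
y/C(-597) = 123692/(-274) = 123692*(-1/274) = -61846/137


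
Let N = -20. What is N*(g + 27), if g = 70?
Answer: -1940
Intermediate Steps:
N*(g + 27) = -20*(70 + 27) = -20*97 = -1940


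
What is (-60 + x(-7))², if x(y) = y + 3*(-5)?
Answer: 6724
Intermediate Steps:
x(y) = -15 + y (x(y) = y - 15 = -15 + y)
(-60 + x(-7))² = (-60 + (-15 - 7))² = (-60 - 22)² = (-82)² = 6724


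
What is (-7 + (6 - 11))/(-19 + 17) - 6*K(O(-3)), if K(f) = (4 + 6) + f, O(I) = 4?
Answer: -78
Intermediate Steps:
K(f) = 10 + f
(-7 + (6 - 11))/(-19 + 17) - 6*K(O(-3)) = (-7 + (6 - 11))/(-19 + 17) - 6*(10 + 4) = (-7 - 5)/(-2) - 6*14 = -12*(-½) - 84 = 6 - 84 = -78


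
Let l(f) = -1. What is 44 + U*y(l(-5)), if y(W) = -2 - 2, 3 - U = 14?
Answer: 88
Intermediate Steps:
U = -11 (U = 3 - 1*14 = 3 - 14 = -11)
y(W) = -4
44 + U*y(l(-5)) = 44 - 11*(-4) = 44 + 44 = 88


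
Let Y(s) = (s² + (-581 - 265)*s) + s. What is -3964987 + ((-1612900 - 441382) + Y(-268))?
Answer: -5720985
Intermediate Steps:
Y(s) = s² - 845*s (Y(s) = (s² - 846*s) + s = s² - 845*s)
-3964987 + ((-1612900 - 441382) + Y(-268)) = -3964987 + ((-1612900 - 441382) - 268*(-845 - 268)) = -3964987 + (-2054282 - 268*(-1113)) = -3964987 + (-2054282 + 298284) = -3964987 - 1755998 = -5720985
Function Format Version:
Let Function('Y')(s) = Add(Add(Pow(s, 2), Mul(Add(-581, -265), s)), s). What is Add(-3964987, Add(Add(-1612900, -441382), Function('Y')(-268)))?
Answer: -5720985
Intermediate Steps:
Function('Y')(s) = Add(Pow(s, 2), Mul(-845, s)) (Function('Y')(s) = Add(Add(Pow(s, 2), Mul(-846, s)), s) = Add(Pow(s, 2), Mul(-845, s)))
Add(-3964987, Add(Add(-1612900, -441382), Function('Y')(-268))) = Add(-3964987, Add(Add(-1612900, -441382), Mul(-268, Add(-845, -268)))) = Add(-3964987, Add(-2054282, Mul(-268, -1113))) = Add(-3964987, Add(-2054282, 298284)) = Add(-3964987, -1755998) = -5720985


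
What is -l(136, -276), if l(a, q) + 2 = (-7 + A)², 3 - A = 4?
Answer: -62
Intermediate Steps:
A = -1 (A = 3 - 1*4 = 3 - 4 = -1)
l(a, q) = 62 (l(a, q) = -2 + (-7 - 1)² = -2 + (-8)² = -2 + 64 = 62)
-l(136, -276) = -1*62 = -62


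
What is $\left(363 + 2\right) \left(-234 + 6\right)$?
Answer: $-83220$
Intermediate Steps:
$\left(363 + 2\right) \left(-234 + 6\right) = 365 \left(-228\right) = -83220$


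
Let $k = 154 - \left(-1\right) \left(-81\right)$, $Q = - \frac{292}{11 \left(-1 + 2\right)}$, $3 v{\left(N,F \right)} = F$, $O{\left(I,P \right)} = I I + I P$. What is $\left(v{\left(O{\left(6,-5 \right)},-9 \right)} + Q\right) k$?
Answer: $- \frac{23725}{11} \approx -2156.8$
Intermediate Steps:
$O{\left(I,P \right)} = I^{2} + I P$
$v{\left(N,F \right)} = \frac{F}{3}$
$Q = - \frac{292}{11}$ ($Q = - \frac{292}{11 \cdot 1} = - \frac{292}{11} \approx -26.545$)
$k = 73$ ($k = 154 - 81 = 73$)
$\left(v{\left(O{\left(6,-5 \right)},-9 \right)} + Q\right) k = \left(\frac{1}{3} \left(-9\right) - \frac{292}{11}\right) 73 = \left(-3 - \frac{292}{11}\right) 73 = \left(- \frac{325}{11}\right) 73 = - \frac{23725}{11}$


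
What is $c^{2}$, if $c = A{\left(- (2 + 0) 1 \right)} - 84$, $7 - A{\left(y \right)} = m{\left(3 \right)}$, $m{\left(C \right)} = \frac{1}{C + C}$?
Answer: $\frac{214369}{36} \approx 5954.7$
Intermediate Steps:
$m{\left(C \right)} = \frac{1}{2 C}$
$A{\left(y \right)} = \frac{41}{6}$ ($A{\left(y \right)} = 7 - \frac{1}{2 \cdot 3} = 7 - \frac{1}{2} \cdot \frac{1}{3} = 7 - \frac{1}{6} = \frac{41}{6}$)
$c = - \frac{463}{6}$ ($c = \frac{41}{6} - 84 = - \frac{463}{6} \approx -77.167$)
$c^{2} = \left(- \frac{463}{6}\right)^{2} = \frac{214369}{36}$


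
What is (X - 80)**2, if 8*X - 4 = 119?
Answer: 267289/64 ≈ 4176.4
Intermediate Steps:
X = 123/8 (X = 1/2 + (1/8)*119 = 1/2 + 119/8 = 123/8 ≈ 15.375)
(X - 80)**2 = (123/8 - 80)**2 = (-517/8)**2 = 267289/64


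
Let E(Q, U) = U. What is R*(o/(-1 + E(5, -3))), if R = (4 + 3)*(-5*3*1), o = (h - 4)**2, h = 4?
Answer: 0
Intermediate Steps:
o = 0 (o = (4 - 4)**2 = 0**2 = 0)
R = -105 (R = 7*(-15*1) = 7*(-15) = -105)
R*(o/(-1 + E(5, -3))) = -0/(-1 - 3) = -0/(-4) = -0*(-1)/4 = -105*0 = 0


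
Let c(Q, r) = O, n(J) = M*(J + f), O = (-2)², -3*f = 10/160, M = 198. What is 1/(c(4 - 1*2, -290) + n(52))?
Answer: 8/82367 ≈ 9.7126e-5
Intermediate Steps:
f = -1/48 (f = -10/(3*160) = -⅓*1/16 = -1/48 ≈ -0.020833)
O = 4
n(J) = -33/8 + 198*J (n(J) = 198*(J - 1/48) = 198*(-1/48 + J) = -33/8 + 198*J)
c(Q, r) = 4
1/(c(4 - 1*2, -290) + n(52)) = 1/(4 + (-33/8 + 198*52)) = 1/(4 + (-33/8 + 10296)) = 1/(4 + 82335/8) = 1/(82367/8) = 8/82367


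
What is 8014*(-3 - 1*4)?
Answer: -56098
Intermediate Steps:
8014*(-3 - 1*4) = 8014*(-3 - 4) = 8014*(-7) = -56098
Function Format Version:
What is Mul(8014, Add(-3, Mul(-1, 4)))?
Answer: -56098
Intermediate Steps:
Mul(8014, Add(-3, Mul(-1, 4))) = Mul(8014, Add(-3, -4)) = Mul(8014, -7) = -56098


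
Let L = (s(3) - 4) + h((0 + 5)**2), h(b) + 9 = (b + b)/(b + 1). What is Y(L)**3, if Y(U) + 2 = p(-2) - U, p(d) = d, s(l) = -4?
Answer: 2985984/2197 ≈ 1359.1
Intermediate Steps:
h(b) = -9 + 2*b/(1 + b) (h(b) = -9 + (b + b)/(b + 1) = -9 + (2*b)/(1 + b) = -9 + 2*b/(1 + b))
L = -196/13 (L = (-4 - 4) + (-9 - 7*(0 + 5)**2)/(1 + (0 + 5)**2) = -8 + (-9 - 7*5**2)/(1 + 5**2) = -8 + (-9 - 7*25)/(1 + 25) = -8 + (-9 - 175)/26 = -8 + (1/26)*(-184) = -8 - 92/13 = -196/13 ≈ -15.077)
Y(U) = -4 - U (Y(U) = -2 + (-2 - U) = -4 - U)
Y(L)**3 = (-4 - 1*(-196/13))**3 = (-4 + 196/13)**3 = (144/13)**3 = 2985984/2197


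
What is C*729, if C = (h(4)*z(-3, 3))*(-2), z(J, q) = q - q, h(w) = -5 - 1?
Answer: 0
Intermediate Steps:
h(w) = -6
z(J, q) = 0
C = 0 (C = -6*0*(-2) = 0*(-2) = 0)
C*729 = 0*729 = 0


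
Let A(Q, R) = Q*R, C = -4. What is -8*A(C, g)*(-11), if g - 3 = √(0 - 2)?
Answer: -1056 - 352*I*√2 ≈ -1056.0 - 497.8*I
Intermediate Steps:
g = 3 + I*√2 (g = 3 + √(0 - 2) = 3 + √(-2) = 3 + I*√2 ≈ 3.0 + 1.4142*I)
-8*A(C, g)*(-11) = -8*(-4*(3 + I*√2))*(-11) = -8*(-12 - 4*I*√2)*(-11) = -(-96 - 32*I*√2)*(-11) = -(1056 + 352*I*√2) = -1056 - 352*I*√2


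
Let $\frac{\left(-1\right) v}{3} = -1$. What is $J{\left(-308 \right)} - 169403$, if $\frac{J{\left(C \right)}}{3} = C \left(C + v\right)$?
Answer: $112417$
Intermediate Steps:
$v = 3$ ($v = \left(-3\right) \left(-1\right) = 3$)
$J{\left(C \right)} = 3 C \left(3 + C\right)$ ($J{\left(C \right)} = 3 C \left(C + 3\right) = 3 C \left(3 + C\right)$)
$J{\left(-308 \right)} - 169403 = 3 \left(-308\right) \left(3 - 308\right) - 169403 = 3 \left(-308\right) \left(-305\right) - 169403 = 281820 - 169403 = 112417$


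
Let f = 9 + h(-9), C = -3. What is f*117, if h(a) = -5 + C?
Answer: 117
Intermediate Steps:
h(a) = -8 (h(a) = -5 - 3 = -8)
f = 1 (f = 9 - 8 = 1)
f*117 = 1*117 = 117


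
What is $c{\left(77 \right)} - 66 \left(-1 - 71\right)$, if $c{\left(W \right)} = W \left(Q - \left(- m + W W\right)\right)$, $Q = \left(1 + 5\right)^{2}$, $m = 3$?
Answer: $-448778$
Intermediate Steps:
$Q = 36$ ($Q = 6^{2} = 36$)
$c{\left(W \right)} = W \left(39 - W^{2}\right)$ ($c{\left(W \right)} = W \left(36 - \left(-3 + W W\right)\right) = W \left(36 - \left(-3 + W^{2}\right)\right) = W \left(39 - W^{2}\right)$)
$c{\left(77 \right)} - 66 \left(-1 - 71\right) = 77 \left(39 - 77^{2}\right) - 66 \left(-1 - 71\right) = 77 \left(39 - 5929\right) - 66 \left(-72\right) = 77 \left(39 - 5929\right) - -4752 = 77 \left(-5890\right) + 4752 = -453530 + 4752 = -448778$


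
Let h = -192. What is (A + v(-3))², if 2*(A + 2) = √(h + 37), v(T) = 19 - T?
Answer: (40 + I*√155)²/4 ≈ 361.25 + 249.0*I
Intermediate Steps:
A = -2 + I*√155/2 (A = -2 + √(-192 + 37)/2 = -2 + √(-155)/2 = -2 + (I*√155)/2 = -2 + I*√155/2 ≈ -2.0 + 6.225*I)
(A + v(-3))² = ((-2 + I*√155/2) + (19 - 1*(-3)))² = ((-2 + I*√155/2) + (19 + 3))² = ((-2 + I*√155/2) + 22)² = (20 + I*√155/2)²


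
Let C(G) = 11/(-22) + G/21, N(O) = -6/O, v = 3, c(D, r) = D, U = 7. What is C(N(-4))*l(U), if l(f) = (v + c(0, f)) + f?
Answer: -30/7 ≈ -4.2857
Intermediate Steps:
l(f) = 3 + f (l(f) = (3 + 0) + f = 3 + f)
C(G) = -½ + G/21 (C(G) = 11*(-1/22) + G*(1/21) = -½ + G/21)
C(N(-4))*l(U) = (-½ + (-6/(-4))/21)*(3 + 7) = (-½ + (-6*(-¼))/21)*10 = (-½ + (1/21)*(3/2))*10 = (-½ + 1/14)*10 = -3/7*10 = -30/7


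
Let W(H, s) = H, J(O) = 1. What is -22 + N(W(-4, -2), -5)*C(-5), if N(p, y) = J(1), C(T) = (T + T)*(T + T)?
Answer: 78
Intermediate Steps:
C(T) = 4*T² (C(T) = (2*T)*(2*T) = 4*T²)
N(p, y) = 1
-22 + N(W(-4, -2), -5)*C(-5) = -22 + 1*(4*(-5)²) = -22 + 1*(4*25) = -22 + 1*100 = -22 + 100 = 78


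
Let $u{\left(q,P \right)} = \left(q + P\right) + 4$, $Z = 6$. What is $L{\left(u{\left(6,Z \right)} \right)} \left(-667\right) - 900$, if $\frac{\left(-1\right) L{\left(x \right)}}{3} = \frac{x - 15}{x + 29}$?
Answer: $- \frac{12833}{15} \approx -855.53$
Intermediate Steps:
$u{\left(q,P \right)} = 4 + P + q$ ($u{\left(q,P \right)} = \left(P + q\right) + 4 = 4 + P + q$)
$L{\left(x \right)} = - \frac{3 \left(-15 + x\right)}{29 + x}$ ($L{\left(x \right)} = - 3 \frac{x - 15}{x + 29} = - 3 \frac{-15 + x}{29 + x} = - \frac{3 \left(-15 + x\right)}{29 + x}$)
$L{\left(u{\left(6,Z \right)} \right)} \left(-667\right) - 900 = \frac{3 \left(15 - \left(4 + 6 + 6\right)\right)}{29 + \left(4 + 6 + 6\right)} \left(-667\right) - 900 = \frac{3 \left(15 - 16\right)}{29 + 16} \left(-667\right) - 900 = \frac{3 \left(15 - 16\right)}{45} \left(-667\right) - 900 = 3 \cdot \frac{1}{45} \left(-1\right) \left(-667\right) - 900 = \left(- \frac{1}{15}\right) \left(-667\right) - 900 = \frac{667}{15} - 900 = - \frac{12833}{15}$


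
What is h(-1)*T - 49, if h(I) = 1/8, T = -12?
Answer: -101/2 ≈ -50.500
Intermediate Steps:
h(I) = 1/8
h(-1)*T - 49 = (1/8)*(-12) - 49 = -3/2 - 49 = -101/2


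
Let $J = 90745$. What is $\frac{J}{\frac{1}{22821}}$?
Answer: $2070891645$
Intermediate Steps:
$\frac{J}{\frac{1}{22821}} = \frac{90745}{\frac{1}{22821}} = 90745 \frac{1}{\frac{1}{22821}} = 90745 \cdot 22821 = 2070891645$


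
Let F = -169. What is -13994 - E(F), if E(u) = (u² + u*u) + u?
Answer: -70947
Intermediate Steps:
E(u) = u + 2*u² (E(u) = (u² + u²) + u = 2*u² + u = u + 2*u²)
-13994 - E(F) = -13994 - (-169)*(1 + 2*(-169)) = -13994 - (-169)*(1 - 338) = -13994 - (-169)*(-337) = -13994 - 1*56953 = -13994 - 56953 = -70947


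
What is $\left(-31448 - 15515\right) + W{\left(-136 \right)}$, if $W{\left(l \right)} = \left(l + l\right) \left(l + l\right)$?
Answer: $27021$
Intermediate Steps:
$W{\left(l \right)} = 4 l^{2}$ ($W{\left(l \right)} = 2 l 2 l = 4 l^{2}$)
$\left(-31448 - 15515\right) + W{\left(-136 \right)} = \left(-31448 - 15515\right) + 4 \left(-136\right)^{2} = -46963 + 4 \cdot 18496 = -46963 + 73984 = 27021$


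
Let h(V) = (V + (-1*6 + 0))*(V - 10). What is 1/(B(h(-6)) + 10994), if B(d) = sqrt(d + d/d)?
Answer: 10994/120867843 - sqrt(193)/120867843 ≈ 9.0844e-5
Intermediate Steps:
h(V) = (-10 + V)*(-6 + V) (h(V) = (V + (-6 + 0))*(-10 + V) = (V - 6)*(-10 + V) = (-6 + V)*(-10 + V) = (-10 + V)*(-6 + V))
B(d) = sqrt(1 + d) (B(d) = sqrt(d + 1) = sqrt(1 + d))
1/(B(h(-6)) + 10994) = 1/(sqrt(1 + (60 + (-6)**2 - 16*(-6))) + 10994) = 1/(sqrt(1 + (60 + 36 + 96)) + 10994) = 1/(sqrt(1 + 192) + 10994) = 1/(sqrt(193) + 10994) = 1/(10994 + sqrt(193))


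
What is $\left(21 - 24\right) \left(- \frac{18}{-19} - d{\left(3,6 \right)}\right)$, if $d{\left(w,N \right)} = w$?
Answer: $\frac{117}{19} \approx 6.1579$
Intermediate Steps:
$\left(21 - 24\right) \left(- \frac{18}{-19} - d{\left(3,6 \right)}\right) = \left(21 - 24\right) \left(- \frac{18}{-19} - 3\right) = - 3 \left(\left(-18\right) \left(- \frac{1}{19}\right) - 3\right) = - 3 \left(\frac{18}{19} - 3\right) = \left(-3\right) \left(- \frac{39}{19}\right) = \frac{117}{19}$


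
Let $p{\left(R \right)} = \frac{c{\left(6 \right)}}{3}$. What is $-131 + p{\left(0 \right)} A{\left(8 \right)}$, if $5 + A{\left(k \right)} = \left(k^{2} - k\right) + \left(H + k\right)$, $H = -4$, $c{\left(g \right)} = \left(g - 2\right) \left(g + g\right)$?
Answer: $749$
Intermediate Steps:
$c{\left(g \right)} = 2 g \left(-2 + g\right)$ ($c{\left(g \right)} = \left(-2 + g\right) 2 g = 2 g \left(-2 + g\right)$)
$A{\left(k \right)} = -9 + k^{2}$ ($A{\left(k \right)} = -5 + \left(\left(k^{2} - k\right) + \left(-4 + k\right)\right) = -5 + \left(-4 + k^{2}\right) = -9 + k^{2}$)
$p{\left(R \right)} = 16$ ($p{\left(R \right)} = \frac{2 \cdot 6 \left(-2 + 6\right)}{3} = 2 \cdot 6 \cdot 4 \cdot \frac{1}{3} = 48 \cdot \frac{1}{3} = 16$)
$-131 + p{\left(0 \right)} A{\left(8 \right)} = -131 + 16 \left(-9 + 8^{2}\right) = -131 + 16 \left(-9 + 64\right) = -131 + 16 \cdot 55 = -131 + 880 = 749$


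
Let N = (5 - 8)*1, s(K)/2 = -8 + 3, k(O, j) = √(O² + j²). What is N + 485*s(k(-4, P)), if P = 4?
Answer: -4853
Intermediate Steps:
s(K) = -10 (s(K) = 2*(-8 + 3) = 2*(-5) = -10)
N = -3 (N = -3*1 = -3)
N + 485*s(k(-4, P)) = -3 + 485*(-10) = -3 - 4850 = -4853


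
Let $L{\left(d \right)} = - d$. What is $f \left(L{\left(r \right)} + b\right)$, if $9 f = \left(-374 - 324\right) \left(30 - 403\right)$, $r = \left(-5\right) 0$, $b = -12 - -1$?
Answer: $- \frac{2863894}{9} \approx -3.1821 \cdot 10^{5}$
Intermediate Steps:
$b = -11$ ($b = -12 + 1 = -11$)
$r = 0$
$f = \frac{260354}{9}$ ($f = \frac{\left(-374 - 324\right) \left(30 - 403\right)}{9} = \frac{\left(-698\right) \left(-373\right)}{9} = \frac{1}{9} \cdot 260354 = \frac{260354}{9} \approx 28928.0$)
$f \left(L{\left(r \right)} + b\right) = \frac{260354 \left(\left(-1\right) 0 - 11\right)}{9} = \frac{260354 \left(0 - 11\right)}{9} = \frac{260354}{9} \left(-11\right) = - \frac{2863894}{9}$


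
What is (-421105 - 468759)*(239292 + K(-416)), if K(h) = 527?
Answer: -213406294616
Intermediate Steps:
(-421105 - 468759)*(239292 + K(-416)) = (-421105 - 468759)*(239292 + 527) = -889864*239819 = -213406294616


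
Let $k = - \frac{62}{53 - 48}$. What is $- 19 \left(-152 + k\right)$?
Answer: $\frac{15618}{5} \approx 3123.6$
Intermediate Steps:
$k = - \frac{62}{5}$ ($k = - \frac{62}{53 - 48} = - \frac{62}{5} \approx -12.4$)
$- 19 \left(-152 + k\right) = - 19 \left(-152 - \frac{62}{5}\right) = \left(-19\right) \left(- \frac{822}{5}\right) = \frac{15618}{5}$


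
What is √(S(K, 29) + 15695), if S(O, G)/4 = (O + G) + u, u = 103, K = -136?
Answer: √15679 ≈ 125.22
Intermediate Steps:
S(O, G) = 412 + 4*G + 4*O (S(O, G) = 4*((O + G) + 103) = 4*((G + O) + 103) = 4*(103 + G + O) = 412 + 4*G + 4*O)
√(S(K, 29) + 15695) = √((412 + 4*29 + 4*(-136)) + 15695) = √((412 + 116 - 544) + 15695) = √(-16 + 15695) = √15679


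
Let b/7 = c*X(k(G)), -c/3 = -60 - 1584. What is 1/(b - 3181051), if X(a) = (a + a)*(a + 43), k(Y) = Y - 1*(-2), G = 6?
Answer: 1/24990533 ≈ 4.0015e-8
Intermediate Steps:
c = 4932 (c = -3*(-60 - 1584) = -3*(-1644) = 4932)
k(Y) = 2 + Y (k(Y) = Y + 2 = 2 + Y)
X(a) = 2*a*(43 + a) (X(a) = (2*a)*(43 + a) = 2*a*(43 + a))
b = 28171584 (b = 7*(4932*(2*(2 + 6)*(43 + (2 + 6)))) = 7*(4932*(2*8*(43 + 8))) = 7*(4932*(2*8*51)) = 7*(4932*816) = 7*4024512 = 28171584)
1/(b - 3181051) = 1/(28171584 - 3181051) = 1/24990533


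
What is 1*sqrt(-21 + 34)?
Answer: sqrt(13) ≈ 3.6056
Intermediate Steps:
1*sqrt(-21 + 34) = 1*sqrt(13) = sqrt(13)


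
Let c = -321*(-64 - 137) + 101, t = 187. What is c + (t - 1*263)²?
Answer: 70398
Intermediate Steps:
c = 64622 (c = -321*(-201) + 101 = 64521 + 101 = 64622)
c + (t - 1*263)² = 64622 + (187 - 1*263)² = 64622 + (187 - 263)² = 64622 + (-76)² = 64622 + 5776 = 70398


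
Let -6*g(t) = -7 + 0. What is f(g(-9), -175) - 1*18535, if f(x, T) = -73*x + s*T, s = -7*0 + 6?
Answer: -118021/6 ≈ -19670.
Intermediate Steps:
s = 6 (s = 0 + 6 = 6)
g(t) = 7/6 (g(t) = -(-7 + 0)/6 = -⅙*(-7) = 7/6)
f(x, T) = -73*x + 6*T
f(g(-9), -175) - 1*18535 = (-73*7/6 + 6*(-175)) - 1*18535 = (-511/6 - 1050) - 18535 = -6811/6 - 18535 = -118021/6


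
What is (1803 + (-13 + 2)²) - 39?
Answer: 1885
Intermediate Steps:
(1803 + (-13 + 2)²) - 39 = (1803 + (-11)²) - 39 = (1803 + 121) - 39 = 1924 - 39 = 1885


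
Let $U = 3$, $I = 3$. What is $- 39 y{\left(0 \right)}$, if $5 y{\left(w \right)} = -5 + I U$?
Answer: $- \frac{156}{5} \approx -31.2$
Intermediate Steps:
$y{\left(w \right)} = \frac{4}{5}$ ($y{\left(w \right)} = \frac{-5 + 3 \cdot 3}{5} = \frac{-5 + 9}{5} = \frac{1}{5} \cdot 4 = \frac{4}{5}$)
$- 39 y{\left(0 \right)} = \left(-39\right) \frac{4}{5} = - \frac{156}{5}$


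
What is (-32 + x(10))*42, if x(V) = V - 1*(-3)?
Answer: -798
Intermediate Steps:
x(V) = 3 + V (x(V) = V + 3 = 3 + V)
(-32 + x(10))*42 = (-32 + (3 + 10))*42 = (-32 + 13)*42 = -19*42 = -798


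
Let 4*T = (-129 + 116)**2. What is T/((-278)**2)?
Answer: 169/309136 ≈ 0.00054668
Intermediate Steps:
T = 169/4 (T = (-129 + 116)**2/4 = (1/4)*(-13)**2 = (1/4)*169 = 169/4 ≈ 42.250)
T/((-278)**2) = 169/(4*((-278)**2)) = (169/4)/77284 = (169/4)*(1/77284) = 169/309136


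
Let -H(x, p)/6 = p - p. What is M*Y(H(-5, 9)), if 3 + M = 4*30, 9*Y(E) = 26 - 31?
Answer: -65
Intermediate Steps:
H(x, p) = 0 (H(x, p) = -6*(p - p) = -6*0 = 0)
Y(E) = -5/9 (Y(E) = (26 - 31)/9 = (1/9)*(-5) = -5/9)
M = 117 (M = -3 + 4*30 = -3 + 120 = 117)
M*Y(H(-5, 9)) = 117*(-5/9) = -65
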